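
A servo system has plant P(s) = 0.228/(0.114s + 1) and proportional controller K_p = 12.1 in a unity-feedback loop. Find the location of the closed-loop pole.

s = -32.97

Closed loop: T(s) = K_p·P/(1+K_p·P) = 2.759/(0.114s + 1 + 2.759), with pole at s = −(1 + 2.759)/0.114 = −32.97.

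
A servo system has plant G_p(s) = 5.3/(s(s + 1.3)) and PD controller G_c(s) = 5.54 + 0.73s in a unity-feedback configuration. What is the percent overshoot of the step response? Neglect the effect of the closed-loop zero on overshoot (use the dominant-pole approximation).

Forward path: (5.54 + 0.73s)·5.3/(s(s+1.3)). The closed-loop characteristic equation is s² + (1.3 + 5.3·0.73)s + 5.3·5.54 = 0.
That is s² + 5.169s + 29.36 = 0, so ω_n = 5.419 rad/s and ζ = 5.169/(2·5.419) = 0.477.
%OS = 100·exp(−πζ/√(1−ζ²)) = 18.2%.

18.2%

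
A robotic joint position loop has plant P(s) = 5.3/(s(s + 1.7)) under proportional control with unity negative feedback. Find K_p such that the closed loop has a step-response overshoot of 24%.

From %OS = 100·exp(−πζ/√(1−ζ²)) = 24%, ζ = −ln(0.24)/√(π²+ln²(0.24)) = 0.4136.
Characteristic equation s² + 1.7s + 5.3K_p = 0 gives ζ = 1.7/(2√(5.3K_p)).
Setting ζ = 0.4136: √(5.3K_p) = 1.7/(2·0.4136) = 2.055, so K_p = 4.224/5.3 = 0.797.

K_p = 0.797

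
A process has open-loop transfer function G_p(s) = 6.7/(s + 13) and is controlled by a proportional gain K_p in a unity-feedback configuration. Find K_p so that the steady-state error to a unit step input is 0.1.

For a type-0 loop with proportional control, e_ss = 1/(1 + K_p·G_p(0)).
G_p(0) = 0.5154. Require 1/(1 + K_p·0.5154) = 0.1, so 1 + 0.5154·K_p = 10.
K_p = (10 − 1)/0.5154 = 17.5.

K_p = 17.5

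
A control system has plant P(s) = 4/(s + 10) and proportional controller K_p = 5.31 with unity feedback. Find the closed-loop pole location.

Closed-loop transfer function: T(s) = K_p·P(s)/(1 + K_p·P(s)) = 21.24/(s + 10 + 21.24) = 21.24/(s + 31.24).
The closed-loop pole is at s = −31.24.

s = -31.24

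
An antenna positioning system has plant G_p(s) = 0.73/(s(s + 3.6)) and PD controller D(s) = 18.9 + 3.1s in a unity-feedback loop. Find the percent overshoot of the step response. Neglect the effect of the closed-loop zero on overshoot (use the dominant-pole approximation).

Forward path: (18.9 + 3.1s)·0.73/(s(s+3.6)). The closed-loop characteristic equation is s² + (3.6 + 0.73·3.1)s + 0.73·18.9 = 0.
That is s² + 5.863s + 13.8 = 0, so ω_n = 3.714 rad/s and ζ = 5.863/(2·3.714) = 0.7892.
%OS = 100·exp(−πζ/√(1−ζ²)) = 1.76%.

1.76%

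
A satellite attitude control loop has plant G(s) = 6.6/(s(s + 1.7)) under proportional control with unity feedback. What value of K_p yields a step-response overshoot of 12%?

From %OS = 100·exp(−πζ/√(1−ζ²)) = 12%, ζ = −ln(0.12)/√(π²+ln²(0.12)) = 0.5594.
Characteristic equation s² + 1.7s + 6.6K_p = 0 gives ζ = 1.7/(2√(6.6K_p)).
Setting ζ = 0.5594: √(6.6K_p) = 1.7/(2·0.5594) = 1.519, so K_p = 2.309/6.6 = 0.35.

K_p = 0.35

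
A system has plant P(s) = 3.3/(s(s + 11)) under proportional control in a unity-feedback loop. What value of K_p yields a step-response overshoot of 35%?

From %OS = 100·exp(−πζ/√(1−ζ²)) = 35%, ζ = −ln(0.35)/√(π²+ln²(0.35)) = 0.3169.
Characteristic equation s² + 11s + 3.3K_p = 0 gives ζ = 11/(2√(3.3K_p)).
Setting ζ = 0.3169: √(3.3K_p) = 11/(2·0.3169) = 17.35, so K_p = 301.1/3.3 = 91.3.

K_p = 91.3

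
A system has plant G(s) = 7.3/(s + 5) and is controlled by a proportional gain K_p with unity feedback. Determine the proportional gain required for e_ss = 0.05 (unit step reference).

K_p = 13

For a type-0 loop with proportional control, e_ss = 1/(1 + K_p·G(0)).
G(0) = 1.46. Require 1/(1 + K_p·1.46) = 0.05, so 1 + 1.46·K_p = 20.
K_p = (20 − 1)/1.46 = 13.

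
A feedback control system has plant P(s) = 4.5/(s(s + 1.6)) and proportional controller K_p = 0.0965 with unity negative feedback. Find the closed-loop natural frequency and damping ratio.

ω_n = 0.659 rad/s, ζ = 1.21

The closed-loop denominator is s(s+1.6) + 0.0965·4.5 = s² + 1.6s + 0.4343.
Matching s² + 2ζω_n s + ω_n²: ω_n = √0.4343 = 0.659 rad/s and 2ζω_n = 1.6, so ζ = 1.6/(2·0.659) = 1.21.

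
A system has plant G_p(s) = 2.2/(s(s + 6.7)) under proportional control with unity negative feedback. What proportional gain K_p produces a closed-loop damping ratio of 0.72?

K_p = 9.84

Closed-loop characteristic equation: s² + 6.7s + K_p·2.2 = 0.
So ω_n = √(2.2K_p) and 2ζω_n = 6.7, giving ζ = 6.7/(2√(2.2K_p)).
Setting ζ = 0.72: √(2.2K_p) = 6.7/(2·0.72) = 4.653, so K_p = 21.65/2.2 = 9.84.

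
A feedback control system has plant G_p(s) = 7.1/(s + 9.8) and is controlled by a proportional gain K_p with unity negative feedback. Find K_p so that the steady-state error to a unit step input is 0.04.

The loop is type 0, so e_ss(step) = 1/(1 + K_pos) with K_pos = K_p·G_p(0).
G_p(0) = 0.7245. Require 1/(1 + K_p·0.7245) = 0.04, so 1 + 0.7245·K_p = 25.
K_p = (25 − 1)/0.7245 = 33.1.

K_p = 33.1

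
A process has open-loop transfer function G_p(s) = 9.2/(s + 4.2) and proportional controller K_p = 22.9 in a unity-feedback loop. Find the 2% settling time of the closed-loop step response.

T_s ≈ 0.0186 s

Closed-loop transfer function: T(s) = K_p·G_p(s)/(1 + K_p·G_p(s)) = 210.7/(s + 4.2 + 210.7) = 210.7/(s + 214.9).
Time constant τ = 1/214.9 = 0.004654 s, so the 2% settling time is about 4τ = 0.0186 s.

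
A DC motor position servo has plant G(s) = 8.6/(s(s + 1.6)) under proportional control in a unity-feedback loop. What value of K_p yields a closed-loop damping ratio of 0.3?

Closed-loop characteristic equation: s² + 1.6s + K_p·8.6 = 0.
So ω_n = √(8.6K_p) and 2ζω_n = 1.6, giving ζ = 1.6/(2√(8.6K_p)).
Setting ζ = 0.3: √(8.6K_p) = 1.6/(2·0.3) = 2.667, so K_p = 7.111/8.6 = 0.827.

K_p = 0.827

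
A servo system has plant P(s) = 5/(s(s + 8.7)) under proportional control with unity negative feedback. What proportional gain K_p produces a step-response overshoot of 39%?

From %OS = 100·exp(−πζ/√(1−ζ²)) = 39%, ζ = −ln(0.39)/√(π²+ln²(0.39)) = 0.2871.
Characteristic equation s² + 8.7s + 5K_p = 0 gives ζ = 8.7/(2√(5K_p)).
Setting ζ = 0.2871: √(5K_p) = 8.7/(2·0.2871) = 15.15, so K_p = 229.6/5 = 45.9.

K_p = 45.9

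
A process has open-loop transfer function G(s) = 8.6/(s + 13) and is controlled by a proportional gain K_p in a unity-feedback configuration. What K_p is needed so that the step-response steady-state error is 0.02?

The loop is type 0, so e_ss(step) = 1/(1 + K_pos) with K_pos = K_p·G(0).
G(0) = 0.6615. Require 1/(1 + K_p·0.6615) = 0.02, so 1 + 0.6615·K_p = 50.
K_p = (50 − 1)/0.6615 = 74.1.

K_p = 74.1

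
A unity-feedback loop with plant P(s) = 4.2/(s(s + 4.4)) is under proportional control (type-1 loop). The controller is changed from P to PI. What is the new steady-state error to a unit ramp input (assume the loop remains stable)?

The integrator raises the loop to type 2, so K_v → ∞ and e_ss to a ramp is zero.

0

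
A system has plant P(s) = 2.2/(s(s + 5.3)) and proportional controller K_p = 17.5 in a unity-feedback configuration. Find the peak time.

T_p = 0.56 s

From 1 + K_pP(s) = 0: s² + 5.3s + 38.5 = 0 ⇒ ω_n = 6.205, ζ = 0.4271.
Damped frequency ω_d = ω_n√(1−ζ²) = 5.61 rad/s, so peak time T_p = π/ω_d = 0.56 s.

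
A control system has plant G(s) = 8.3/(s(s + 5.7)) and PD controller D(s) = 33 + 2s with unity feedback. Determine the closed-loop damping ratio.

Forward path: (33 + 2s)·8.3/(s(s+5.7)). The closed-loop characteristic equation is s² + (5.7 + 8.3·2)s + 8.3·33 = 0.
That is s² + 22.3s + 273.9 = 0, so ω_n = 16.55 rad/s and ζ = 22.3/(2·16.55) = 0.6737.

ζ = 0.674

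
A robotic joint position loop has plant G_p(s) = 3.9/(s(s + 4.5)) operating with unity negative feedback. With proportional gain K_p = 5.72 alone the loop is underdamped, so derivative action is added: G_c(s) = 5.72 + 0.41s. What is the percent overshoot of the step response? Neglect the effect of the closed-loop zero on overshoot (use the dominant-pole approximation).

7.02%

Forward path: (5.72 + 0.41s)·3.9/(s(s+4.5)). The closed-loop characteristic equation is s² + (4.5 + 3.9·0.41)s + 3.9·5.72 = 0.
That is s² + 6.099s + 22.31 = 0, so ω_n = 4.723 rad/s and ζ = 6.099/(2·4.723) = 0.6457.
%OS = 100·exp(−πζ/√(1−ζ²)) = 7.02%.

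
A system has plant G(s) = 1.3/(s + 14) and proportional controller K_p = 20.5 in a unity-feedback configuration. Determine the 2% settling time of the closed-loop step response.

T_s ≈ 0.0984 s

Closed-loop transfer function: T(s) = K_p·G(s)/(1 + K_p·G(s)) = 26.65/(s + 14 + 26.65) = 26.65/(s + 40.65).
Time constant τ = 1/40.65 = 0.0246 s, so the 2% settling time is about 4τ = 0.0984 s.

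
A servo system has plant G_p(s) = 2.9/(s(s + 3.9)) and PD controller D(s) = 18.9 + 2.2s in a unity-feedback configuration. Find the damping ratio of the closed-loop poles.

Forward path: (18.9 + 2.2s)·2.9/(s(s+3.9)). The closed-loop characteristic equation is s² + (3.9 + 2.9·2.2)s + 2.9·18.9 = 0.
That is s² + 10.28s + 54.81 = 0, so ω_n = 7.403 rad/s and ζ = 10.28/(2·7.403) = 0.6943.

ζ = 0.694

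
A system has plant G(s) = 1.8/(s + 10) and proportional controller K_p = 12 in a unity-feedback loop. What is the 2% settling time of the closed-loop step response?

Closed-loop transfer function: T(s) = K_p·G(s)/(1 + K_p·G(s)) = 21.6/(s + 10 + 21.6) = 21.6/(s + 31.6).
Time constant τ = 1/31.6 = 0.03165 s, so the 2% settling time is about 4τ = 0.127 s.

T_s ≈ 0.127 s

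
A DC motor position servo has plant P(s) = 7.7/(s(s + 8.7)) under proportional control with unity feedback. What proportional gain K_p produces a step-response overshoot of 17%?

K_p = 10.2

From %OS = 100·exp(−πζ/√(1−ζ²)) = 17%, ζ = −ln(0.17)/√(π²+ln²(0.17)) = 0.4913.
Characteristic equation s² + 8.7s + 7.7K_p = 0 gives ζ = 8.7/(2√(7.7K_p)).
Setting ζ = 0.4913: √(7.7K_p) = 8.7/(2·0.4913) = 8.855, so K_p = 78.4/7.7 = 10.2.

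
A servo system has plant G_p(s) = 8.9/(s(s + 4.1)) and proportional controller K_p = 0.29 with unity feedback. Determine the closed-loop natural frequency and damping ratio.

ω_n = 1.61 rad/s, ζ = 1.28

With unity feedback the closed-loop characteristic equation is s² + 4.1s + 0.29·8.9 = s² + 4.1s + 2.581 = 0.
Matching s² + 2ζω_n s + ω_n²: ω_n = √2.581 = 1.607 rad/s and 2ζω_n = 4.1, so ζ = 4.1/(2·1.607) = 1.28.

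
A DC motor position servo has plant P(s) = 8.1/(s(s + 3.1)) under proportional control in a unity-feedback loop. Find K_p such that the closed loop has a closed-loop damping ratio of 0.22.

K_p = 6.13

Closed-loop characteristic equation: s² + 3.1s + K_p·8.1 = 0.
So ω_n = √(8.1K_p) and 2ζω_n = 3.1, giving ζ = 3.1/(2√(8.1K_p)).
Setting ζ = 0.22: √(8.1K_p) = 3.1/(2·0.22) = 7.045, so K_p = 49.64/8.1 = 6.13.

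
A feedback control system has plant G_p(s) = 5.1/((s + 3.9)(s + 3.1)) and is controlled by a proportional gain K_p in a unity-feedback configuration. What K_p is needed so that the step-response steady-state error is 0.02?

Steady-state error for a unit step on this type-0 loop is 1/(1 + K_p·G_p(0)).
G_p(0) = 0.4218. Require 1/(1 + K_p·0.4218) = 0.02, so 1 + 0.4218·K_p = 50.
K_p = (50 − 1)/0.4218 = 116.

K_p = 116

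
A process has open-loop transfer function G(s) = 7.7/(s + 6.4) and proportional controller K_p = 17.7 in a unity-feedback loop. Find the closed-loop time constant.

Closed-loop transfer function: T(s) = K_p·G(s)/(1 + K_p·G(s)) = 136.3/(s + 6.4 + 136.3) = 136.3/(s + 142.7).
Time constant τ = 1/142.7 = 0.00701 s.

τ = 0.00701 s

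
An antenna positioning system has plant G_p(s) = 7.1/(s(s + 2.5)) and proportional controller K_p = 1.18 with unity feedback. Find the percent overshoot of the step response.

From 1 + K_pG_p(s) = 0: s² + 2.5s + 8.378 = 0 ⇒ ω_n = 2.894, ζ = 0.4319.
%OS = 100·exp(−πζ/√(1−ζ²)) = 100·exp(−π·0.4319/√0.8135) = 22.2%.

22.2%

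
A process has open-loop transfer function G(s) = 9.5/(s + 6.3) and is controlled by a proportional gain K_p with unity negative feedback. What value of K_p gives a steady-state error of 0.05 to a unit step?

K_p = 12.6

Steady-state error for a unit step on this type-0 loop is 1/(1 + K_p·G(0)).
G(0) = 1.508. Require 1/(1 + K_p·1.508) = 0.05, so 1 + 1.508·K_p = 20.
K_p = (20 − 1)/1.508 = 12.6.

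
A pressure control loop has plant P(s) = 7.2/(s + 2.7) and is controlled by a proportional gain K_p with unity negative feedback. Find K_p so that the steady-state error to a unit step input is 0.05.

Steady-state error for a unit step on this type-0 loop is 1/(1 + K_p·P(0)).
P(0) = 2.667. Require 1/(1 + K_p·2.667) = 0.05, so 1 + 2.667·K_p = 20.
K_p = (20 − 1)/2.667 = 7.12.

K_p = 7.12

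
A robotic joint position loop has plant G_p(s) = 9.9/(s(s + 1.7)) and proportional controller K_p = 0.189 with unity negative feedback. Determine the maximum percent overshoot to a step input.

Closed-loop characteristic equation: s² + 1.7s + 1.871 = 0, so ω_n = 1.368 rad/s and ζ = 1.7/(2·1.368) = 0.6214.
%OS = 100·exp(−πζ/√(1−ζ²)) = 100·exp(−π·0.6214/√0.6139) = 8.28%.

8.28%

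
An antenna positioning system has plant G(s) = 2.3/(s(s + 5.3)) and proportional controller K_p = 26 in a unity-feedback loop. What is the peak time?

T_p = 0.432 s

From 1 + K_pG(s) = 0: s² + 5.3s + 59.8 = 0 ⇒ ω_n = 7.733, ζ = 0.3427.
Damped frequency ω_d = ω_n√(1−ζ²) = 7.265 rad/s, so peak time T_p = π/ω_d = 0.432 s.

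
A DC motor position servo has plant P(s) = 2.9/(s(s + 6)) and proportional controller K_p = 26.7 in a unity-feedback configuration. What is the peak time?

T_p = 0.38 s

From 1 + K_pP(s) = 0: s² + 6s + 77.43 = 0 ⇒ ω_n = 8.799, ζ = 0.3409.
Damped frequency ω_d = ω_n√(1−ζ²) = 8.272 rad/s, so peak time T_p = π/ω_d = 0.38 s.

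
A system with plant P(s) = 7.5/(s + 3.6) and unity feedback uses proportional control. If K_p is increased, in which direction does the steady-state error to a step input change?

e_ss = 1/(1 + K_p·P(0)); a larger K_p raises the denominator, so e_ss decreases.

decrease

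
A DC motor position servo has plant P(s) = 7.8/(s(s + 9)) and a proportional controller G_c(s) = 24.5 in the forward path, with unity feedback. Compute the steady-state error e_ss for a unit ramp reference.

The loop has one pole at the origin (type 1). Velocity error constant K_v = lim_{s→0} s·G_c(s)P(s) = 24.5·7.8/9 = 21.23.
Steady-state error to a unit ramp: e_ss = 1/K_v = 0.0471.

0.0471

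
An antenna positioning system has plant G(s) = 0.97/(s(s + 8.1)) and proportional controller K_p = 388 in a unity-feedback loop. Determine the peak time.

The closed-loop denominator s² + 8.1s + 376.4 gives ω_n = √376.4 = 19.4 and ζ = 8.1/(2ω_n) = 0.2088.
Damped frequency ω_d = ω_n√(1−ζ²) = 18.97 rad/s, so peak time T_p = π/ω_d = 0.166 s.

T_p = 0.166 s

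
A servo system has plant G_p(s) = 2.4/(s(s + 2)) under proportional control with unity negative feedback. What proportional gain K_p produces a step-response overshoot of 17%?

K_p = 1.73

From %OS = 100·exp(−πζ/√(1−ζ²)) = 17%, ζ = −ln(0.17)/√(π²+ln²(0.17)) = 0.4913.
Characteristic equation s² + 2s + 2.4K_p = 0 gives ζ = 2/(2√(2.4K_p)).
Setting ζ = 0.4913: √(2.4K_p) = 2/(2·0.4913) = 2.036, so K_p = 4.143/2.4 = 1.73.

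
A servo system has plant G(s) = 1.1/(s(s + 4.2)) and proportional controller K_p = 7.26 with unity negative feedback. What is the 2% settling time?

From 1 + K_pG(s) = 0: s² + 4.2s + 7.986 = 0 ⇒ ω_n = 2.826, ζ = 0.7431.
2% settling time T_s ≈ 4/(ζω_n) = 4/2.1 = 1.9 s.

T_s ≈ 1.9 s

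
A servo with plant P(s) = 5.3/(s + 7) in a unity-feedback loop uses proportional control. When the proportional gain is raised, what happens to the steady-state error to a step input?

decrease

The position error constant K_pos = K_p·P(0) grows with K_p, and e_ss = 1/(1+K_pos) falls.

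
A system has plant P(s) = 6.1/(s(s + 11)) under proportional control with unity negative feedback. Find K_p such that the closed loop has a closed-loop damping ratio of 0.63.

K_p = 12.5

Closed-loop characteristic equation: s² + 11s + K_p·6.1 = 0.
So ω_n = √(6.1K_p) and 2ζω_n = 11, giving ζ = 11/(2√(6.1K_p)).
Setting ζ = 0.63: √(6.1K_p) = 11/(2·0.63) = 8.73, so K_p = 76.22/6.1 = 12.5.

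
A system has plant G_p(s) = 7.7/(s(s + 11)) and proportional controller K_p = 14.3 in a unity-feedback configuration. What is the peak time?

From 1 + K_pG_p(s) = 0: s² + 11s + 110.1 = 0 ⇒ ω_n = 10.49, ζ = 0.5241.
Damped frequency ω_d = ω_n√(1−ζ²) = 8.936 rad/s, so peak time T_p = π/ω_d = 0.352 s.

T_p = 0.352 s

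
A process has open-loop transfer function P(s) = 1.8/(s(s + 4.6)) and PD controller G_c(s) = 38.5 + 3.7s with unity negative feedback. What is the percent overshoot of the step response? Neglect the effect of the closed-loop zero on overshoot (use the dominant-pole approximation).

5.59%

Forward path: (38.5 + 3.7s)·1.8/(s(s+4.6)). The closed-loop characteristic equation is s² + (4.6 + 1.8·3.7)s + 1.8·38.5 = 0.
That is s² + 11.26s + 69.3 = 0, so ω_n = 8.325 rad/s and ζ = 11.26/(2·8.325) = 0.6763.
%OS = 100·exp(−πζ/√(1−ζ²)) = 5.59%.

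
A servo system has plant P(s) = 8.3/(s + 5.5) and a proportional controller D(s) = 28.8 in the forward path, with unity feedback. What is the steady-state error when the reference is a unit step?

0.0225

The loop is type 0. Static position error constant K_pos = D(0)·P(0) = 28.8·1.509 = 43.46.
Steady-state error to a unit step: e_ss = 1/(1+K_pos) = 1/44.46 = 0.0225.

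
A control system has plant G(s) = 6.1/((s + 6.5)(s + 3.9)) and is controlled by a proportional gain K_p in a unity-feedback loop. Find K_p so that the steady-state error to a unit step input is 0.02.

K_p = 204

Steady-state error for a unit step on this type-0 loop is 1/(1 + K_p·G(0)).
G(0) = 0.2406. Require 1/(1 + K_p·0.2406) = 0.02, so 1 + 0.2406·K_p = 50.
K_p = (50 − 1)/0.2406 = 204.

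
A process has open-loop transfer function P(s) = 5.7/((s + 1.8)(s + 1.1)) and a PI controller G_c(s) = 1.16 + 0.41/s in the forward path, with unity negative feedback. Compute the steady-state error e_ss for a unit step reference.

The open loop G_c(s)P(s) has a pole at the origin (type 1), so the static position error constant is infinite and e_ss = 1/(1+∞) = 0.

0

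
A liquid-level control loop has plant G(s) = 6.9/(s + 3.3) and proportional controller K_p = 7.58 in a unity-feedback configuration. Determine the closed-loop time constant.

Closed-loop transfer function: T(s) = K_p·G(s)/(1 + K_p·G(s)) = 52.3/(s + 3.3 + 52.3) = 52.3/(s + 55.6).
Time constant τ = 1/55.6 = 0.018 s.

τ = 0.018 s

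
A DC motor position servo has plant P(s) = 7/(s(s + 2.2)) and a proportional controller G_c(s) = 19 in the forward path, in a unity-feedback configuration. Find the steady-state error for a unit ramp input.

The loop has one pole at the origin (type 1). Velocity error constant K_v = lim_{s→0} s·G_c(s)P(s) = 19·7/2.2 = 60.45.
Steady-state error to a unit ramp: e_ss = 1/K_v = 0.0165.

0.0165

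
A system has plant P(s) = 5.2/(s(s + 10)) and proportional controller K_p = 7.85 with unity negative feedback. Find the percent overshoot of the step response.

Closed-loop characteristic equation: s² + 10s + 40.82 = 0, so ω_n = 6.389 rad/s and ζ = 10/(2·6.389) = 0.7826.
%OS = 100·exp(−πζ/√(1−ζ²)) = 100·exp(−π·0.7826/√0.3876) = 1.93%.

1.93%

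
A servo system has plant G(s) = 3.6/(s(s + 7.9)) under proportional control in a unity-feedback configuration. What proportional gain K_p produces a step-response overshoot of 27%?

From %OS = 100·exp(−πζ/√(1−ζ²)) = 27%, ζ = −ln(0.27)/√(π²+ln²(0.27)) = 0.3847.
Characteristic equation s² + 7.9s + 3.6K_p = 0 gives ζ = 7.9/(2√(3.6K_p)).
Setting ζ = 0.3847: √(3.6K_p) = 7.9/(2·0.3847) = 10.27, so K_p = 105.4/3.6 = 29.3.

K_p = 29.3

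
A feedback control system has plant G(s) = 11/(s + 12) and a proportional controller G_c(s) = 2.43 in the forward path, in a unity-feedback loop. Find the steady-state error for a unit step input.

The loop is type 0. Static position error constant K_pos = G_c(0)·G(0) = 2.43·0.9167 = 2.228.
Steady-state error to a unit step: e_ss = 1/(1+K_pos) = 1/3.228 = 0.31.

0.31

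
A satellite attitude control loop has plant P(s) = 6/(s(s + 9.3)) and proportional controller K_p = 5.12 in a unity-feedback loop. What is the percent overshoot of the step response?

0.788%

Closed-loop characteristic equation: s² + 9.3s + 30.72 = 0, so ω_n = 5.543 rad/s and ζ = 9.3/(2·5.543) = 0.839.
%OS = 100·exp(−πζ/√(1−ζ²)) = 100·exp(−π·0.839/√0.2961) = 0.788%.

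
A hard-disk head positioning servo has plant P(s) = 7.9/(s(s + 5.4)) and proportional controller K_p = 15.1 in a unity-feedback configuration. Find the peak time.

The closed-loop denominator s² + 5.4s + 119.3 gives ω_n = √119.3 = 10.92 and ζ = 5.4/(2ω_n) = 0.2472.
Damped frequency ω_d = ω_n√(1−ζ²) = 10.58 rad/s, so peak time T_p = π/ω_d = 0.297 s.

T_p = 0.297 s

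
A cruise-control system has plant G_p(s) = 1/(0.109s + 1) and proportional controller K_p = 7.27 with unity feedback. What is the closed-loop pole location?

Closed loop: T(s) = K_p·G_p/(1+K_p·G_p) = 7.27/(0.109s + 1 + 7.27), with pole at s = −(1 + 7.27)/0.109 = −75.87.

s = -75.87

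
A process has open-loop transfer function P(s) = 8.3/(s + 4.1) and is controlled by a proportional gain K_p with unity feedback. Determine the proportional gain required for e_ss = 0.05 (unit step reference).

K_p = 9.39

The loop is type 0, so e_ss(step) = 1/(1 + K_pos) with K_pos = K_p·P(0).
P(0) = 2.024. Require 1/(1 + K_p·2.024) = 0.05, so 1 + 2.024·K_p = 20.
K_p = (20 − 1)/2.024 = 9.39.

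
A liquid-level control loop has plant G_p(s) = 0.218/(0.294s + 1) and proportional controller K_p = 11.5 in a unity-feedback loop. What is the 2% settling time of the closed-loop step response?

Closed loop: T(s) = K_p·G_p/(1+K_p·G_p) = 2.507/(0.294s + 1 + 2.507), with pole at s = −(1 + 2.507)/0.294 = −11.93.
τ = 1/11.93 = 0.08383 s, so 2% settling time ≈ 4τ = 0.335 s.

T_s ≈ 0.335 s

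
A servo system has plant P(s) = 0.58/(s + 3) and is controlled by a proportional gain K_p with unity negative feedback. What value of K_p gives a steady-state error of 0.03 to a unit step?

For a type-0 loop with proportional control, e_ss = 1/(1 + K_p·P(0)).
P(0) = 0.1933. Require 1/(1 + K_p·0.1933) = 0.03, so 1 + 0.1933·K_p = 33.33.
K_p = (33.33 − 1)/0.1933 = 167.

K_p = 167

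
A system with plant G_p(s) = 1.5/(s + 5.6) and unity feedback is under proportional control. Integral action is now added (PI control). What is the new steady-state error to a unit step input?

0

The integrator makes K_pos = lim_{s→0} C(s)G(s) infinite, so e_ss = 1/(1+K_pos) = 0.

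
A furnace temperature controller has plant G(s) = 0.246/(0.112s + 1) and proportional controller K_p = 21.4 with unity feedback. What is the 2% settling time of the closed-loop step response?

T_s ≈ 0.0715 s

Closed loop: T(s) = K_p·G/(1+K_p·G) = 5.264/(0.112s + 1 + 5.264), with pole at s = −(1 + 5.264)/0.112 = −55.93.
τ = 1/55.93 = 0.01788 s, so 2% settling time ≈ 4τ = 0.0715 s.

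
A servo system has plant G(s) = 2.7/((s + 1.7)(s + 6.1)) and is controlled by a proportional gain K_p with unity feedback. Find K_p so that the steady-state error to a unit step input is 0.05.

K_p = 73

For a type-0 loop with proportional control, e_ss = 1/(1 + K_p·G(0)).
G(0) = 0.2604. Require 1/(1 + K_p·0.2604) = 0.05, so 1 + 0.2604·K_p = 20.
K_p = (20 − 1)/0.2604 = 73.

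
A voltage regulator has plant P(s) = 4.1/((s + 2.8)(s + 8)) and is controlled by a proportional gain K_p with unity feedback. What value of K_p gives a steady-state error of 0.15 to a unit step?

K_p = 31

Steady-state error for a unit step on this type-0 loop is 1/(1 + K_p·P(0)).
P(0) = 0.183. Require 1/(1 + K_p·0.183) = 0.15, so 1 + 0.183·K_p = 6.667.
K_p = (6.667 − 1)/0.183 = 31.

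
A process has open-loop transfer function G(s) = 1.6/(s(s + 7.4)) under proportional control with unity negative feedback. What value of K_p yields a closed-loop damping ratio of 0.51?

K_p = 32.9

Closed-loop characteristic equation: s² + 7.4s + K_p·1.6 = 0.
So ω_n = √(1.6K_p) and 2ζω_n = 7.4, giving ζ = 7.4/(2√(1.6K_p)).
Setting ζ = 0.51: √(1.6K_p) = 7.4/(2·0.51) = 7.255, so K_p = 52.63/1.6 = 32.9.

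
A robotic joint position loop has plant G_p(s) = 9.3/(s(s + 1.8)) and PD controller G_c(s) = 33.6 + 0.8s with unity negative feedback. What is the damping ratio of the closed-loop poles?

ζ = 0.261

Forward path: (33.6 + 0.8s)·9.3/(s(s+1.8)). The closed-loop characteristic equation is s² + (1.8 + 9.3·0.8)s + 9.3·33.6 = 0.
That is s² + 9.24s + 312.5 = 0, so ω_n = 17.68 rad/s and ζ = 9.24/(2·17.68) = 0.2614.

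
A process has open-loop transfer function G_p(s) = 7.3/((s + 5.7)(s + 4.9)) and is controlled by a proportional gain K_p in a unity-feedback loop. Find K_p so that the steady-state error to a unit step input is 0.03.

For a type-0 loop with proportional control, e_ss = 1/(1 + K_p·G_p(0)).
G_p(0) = 0.2614. Require 1/(1 + K_p·0.2614) = 0.03, so 1 + 0.2614·K_p = 33.33.
K_p = (33.33 − 1)/0.2614 = 124.

K_p = 124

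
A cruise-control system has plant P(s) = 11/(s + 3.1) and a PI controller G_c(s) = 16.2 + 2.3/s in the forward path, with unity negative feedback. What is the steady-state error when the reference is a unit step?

The open loop G_c(s)P(s) has a pole at the origin (type 1), so the static position error constant is infinite and e_ss = 1/(1+∞) = 0.

0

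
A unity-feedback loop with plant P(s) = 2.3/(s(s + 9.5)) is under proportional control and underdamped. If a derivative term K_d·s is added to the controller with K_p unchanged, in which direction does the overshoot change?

decrease

The derivative term adds K·K_d to the s-coefficient of the characteristic equation, raising 2ζω_n while ω_n is unchanged; ζ increases, so overshoot decreases.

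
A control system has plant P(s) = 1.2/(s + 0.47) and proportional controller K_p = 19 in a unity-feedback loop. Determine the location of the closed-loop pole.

s = -23.27

Closed-loop transfer function: T(s) = K_p·P(s)/(1 + K_p·P(s)) = 22.8/(s + 0.47 + 22.8) = 22.8/(s + 23.27).
The closed-loop pole is at s = −23.27.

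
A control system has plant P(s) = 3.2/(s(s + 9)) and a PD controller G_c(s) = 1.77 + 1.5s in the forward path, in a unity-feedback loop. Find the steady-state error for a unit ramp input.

The loop has one pole at the origin (type 1). Velocity error constant K_v = lim_{s→0} s·G_c(s)P(s) = 1.77·3.2/9 = 0.6293.
Steady-state error to a unit ramp: e_ss = 1/K_v = 1.59.

1.59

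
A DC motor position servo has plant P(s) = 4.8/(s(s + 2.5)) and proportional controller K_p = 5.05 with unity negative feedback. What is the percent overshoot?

From 1 + K_pP(s) = 0: s² + 2.5s + 24.24 = 0 ⇒ ω_n = 4.923, ζ = 0.2539.
%OS = 100·exp(−πζ/√(1−ζ²)) = 100·exp(−π·0.2539/√0.9355) = 43.8%.

43.8%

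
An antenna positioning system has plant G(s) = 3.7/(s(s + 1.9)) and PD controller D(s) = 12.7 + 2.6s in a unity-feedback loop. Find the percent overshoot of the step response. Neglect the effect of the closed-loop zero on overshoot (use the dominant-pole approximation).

0.768%

Forward path: (12.7 + 2.6s)·3.7/(s(s+1.9)). The closed-loop characteristic equation is s² + (1.9 + 3.7·2.6)s + 3.7·12.7 = 0.
That is s² + 11.52s + 46.99 = 0, so ω_n = 6.855 rad/s and ζ = 11.52/(2·6.855) = 0.8403.
%OS = 100·exp(−πζ/√(1−ζ²)) = 0.768%.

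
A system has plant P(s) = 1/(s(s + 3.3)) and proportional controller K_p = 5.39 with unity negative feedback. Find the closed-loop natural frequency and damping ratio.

1 + K_p·P(s) = 0 gives s² + 3.3s + 5.39 = 0.
So ω_n² = 5.39 ⇒ ω_n = 2.322 rad/s, and ζ = 3.3/(2ω_n) = 0.711.

ω_n = 2.32 rad/s, ζ = 0.711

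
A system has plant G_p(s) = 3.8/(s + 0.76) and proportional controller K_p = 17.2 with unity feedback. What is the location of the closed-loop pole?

s = -66.12

Closed-loop transfer function: T(s) = K_p·G_p(s)/(1 + K_p·G_p(s)) = 65.36/(s + 0.76 + 65.36) = 65.36/(s + 66.12).
The closed-loop pole is at s = −66.12.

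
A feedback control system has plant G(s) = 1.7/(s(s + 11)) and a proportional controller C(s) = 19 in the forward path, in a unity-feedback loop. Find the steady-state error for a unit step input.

The open loop C(s)G(s) has a pole at the origin (type 1), so the static position error constant is infinite and e_ss = 1/(1+∞) = 0.

0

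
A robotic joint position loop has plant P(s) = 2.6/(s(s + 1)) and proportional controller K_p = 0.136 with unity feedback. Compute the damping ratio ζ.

1 + K_p·P(s) = 0 gives s² + 1s + 0.3536 = 0.
Matching s² + 2ζω_n s + ω_n²: ω_n = √0.3536 = 0.5946 rad/s and 2ζω_n = 1, so ζ = 1/(2·0.5946) = 0.841.

ζ = 0.841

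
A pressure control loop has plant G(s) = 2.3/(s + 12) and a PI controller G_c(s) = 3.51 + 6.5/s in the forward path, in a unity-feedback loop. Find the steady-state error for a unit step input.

The open loop G_c(s)G(s) has a pole at the origin (type 1), so the static position error constant is infinite and e_ss = 1/(1+∞) = 0.

0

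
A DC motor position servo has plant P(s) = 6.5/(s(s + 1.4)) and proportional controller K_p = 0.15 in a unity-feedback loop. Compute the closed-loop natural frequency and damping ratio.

ω_n = 0.987 rad/s, ζ = 0.709

1 + K_p·P(s) = 0 gives s² + 1.4s + 0.975 = 0.
Matching s² + 2ζω_n s + ω_n²: ω_n = √0.975 = 0.9874 rad/s and 2ζω_n = 1.4, so ζ = 1.4/(2·0.9874) = 0.709.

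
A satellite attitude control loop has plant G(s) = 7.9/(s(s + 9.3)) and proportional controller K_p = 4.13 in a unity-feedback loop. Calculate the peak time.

From 1 + K_pG(s) = 0: s² + 9.3s + 32.63 = 0 ⇒ ω_n = 5.712, ζ = 0.8141.
Damped frequency ω_d = ω_n√(1−ζ²) = 3.317 rad/s, so peak time T_p = π/ω_d = 0.947 s.

T_p = 0.947 s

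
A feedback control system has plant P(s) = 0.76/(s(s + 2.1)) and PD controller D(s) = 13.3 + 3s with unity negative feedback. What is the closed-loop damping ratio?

Forward path: (13.3 + 3s)·0.76/(s(s+2.1)). The closed-loop characteristic equation is s² + (2.1 + 0.76·3)s + 0.76·13.3 = 0.
That is s² + 4.38s + 10.11 = 0, so ω_n = 3.179 rad/s and ζ = 4.38/(2·3.179) = 0.6888.

ζ = 0.689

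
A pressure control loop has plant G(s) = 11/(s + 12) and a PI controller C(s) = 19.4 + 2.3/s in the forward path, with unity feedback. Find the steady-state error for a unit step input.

0

The open loop C(s)G(s) has a pole at the origin (type 1), so the static position error constant is infinite and e_ss = 1/(1+∞) = 0.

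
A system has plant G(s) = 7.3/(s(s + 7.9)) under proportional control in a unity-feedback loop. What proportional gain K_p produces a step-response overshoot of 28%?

K_p = 15.2

From %OS = 100·exp(−πζ/√(1−ζ²)) = 28%, ζ = −ln(0.28)/√(π²+ln²(0.28)) = 0.3755.
Characteristic equation s² + 7.9s + 7.3K_p = 0 gives ζ = 7.9/(2√(7.3K_p)).
Setting ζ = 0.3755: √(7.3K_p) = 7.9/(2·0.3755) = 10.52, so K_p = 110.6/7.3 = 15.2.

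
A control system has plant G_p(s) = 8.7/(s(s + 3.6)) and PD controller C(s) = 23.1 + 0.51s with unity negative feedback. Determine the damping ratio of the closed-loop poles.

ζ = 0.283

Forward path: (23.1 + 0.51s)·8.7/(s(s+3.6)). The closed-loop characteristic equation is s² + (3.6 + 8.7·0.51)s + 8.7·23.1 = 0.
That is s² + 8.037s + 201 = 0, so ω_n = 14.18 rad/s and ζ = 8.037/(2·14.18) = 0.2835.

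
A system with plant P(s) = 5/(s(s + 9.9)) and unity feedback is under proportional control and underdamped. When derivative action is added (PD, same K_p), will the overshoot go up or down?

decrease

With PD the characteristic equation becomes s² + (a + K·K_d)s + K·K_p = 0; the damping term grows, ζ rises, overshoot falls.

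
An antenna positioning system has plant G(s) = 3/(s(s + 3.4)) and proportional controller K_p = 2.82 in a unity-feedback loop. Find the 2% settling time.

The closed-loop denominator s² + 3.4s + 8.46 gives ω_n = √8.46 = 2.909 and ζ = 3.4/(2ω_n) = 0.5845.
2% settling time T_s ≈ 4/(ζω_n) = 4/1.7 = 2.35 s.

T_s ≈ 2.35 s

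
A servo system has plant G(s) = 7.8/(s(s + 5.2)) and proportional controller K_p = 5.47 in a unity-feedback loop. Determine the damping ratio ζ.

ζ = 0.398

1 + K_p·G(s) = 0 gives s² + 5.2s + 42.67 = 0.
Matching s² + 2ζω_n s + ω_n²: ω_n = √42.67 = 6.532 rad/s and 2ζω_n = 5.2, so ζ = 5.2/(2·6.532) = 0.398.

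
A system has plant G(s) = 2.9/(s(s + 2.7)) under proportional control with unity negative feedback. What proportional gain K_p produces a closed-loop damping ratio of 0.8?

Closed-loop characteristic equation: s² + 2.7s + K_p·2.9 = 0.
So ω_n = √(2.9K_p) and 2ζω_n = 2.7, giving ζ = 2.7/(2√(2.9K_p)).
Setting ζ = 0.8: √(2.9K_p) = 2.7/(2·0.8) = 1.688, so K_p = 2.848/2.9 = 0.982.

K_p = 0.982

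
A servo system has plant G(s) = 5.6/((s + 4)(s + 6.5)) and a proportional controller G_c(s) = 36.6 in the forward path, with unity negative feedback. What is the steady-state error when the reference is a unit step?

The loop is type 0. Static position error constant K_pos = G_c(0)·G(0) = 36.6·0.2154 = 7.883.
Steady-state error to a unit step: e_ss = 1/(1+K_pos) = 1/8.883 = 0.113.

0.113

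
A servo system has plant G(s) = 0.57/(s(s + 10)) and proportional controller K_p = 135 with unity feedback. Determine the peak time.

T_p = 0.436 s

From 1 + K_pG(s) = 0: s² + 10s + 76.95 = 0 ⇒ ω_n = 8.772, ζ = 0.57.
Damped frequency ω_d = ω_n√(1−ζ²) = 7.208 rad/s, so peak time T_p = π/ω_d = 0.436 s.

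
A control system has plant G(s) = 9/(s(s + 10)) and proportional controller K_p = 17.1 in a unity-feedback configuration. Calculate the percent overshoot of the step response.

25.1%

From 1 + K_pG(s) = 0: s² + 10s + 153.9 = 0 ⇒ ω_n = 12.41, ζ = 0.403.
%OS = 100·exp(−πζ/√(1−ζ²)) = 100·exp(−π·0.403/√0.8376) = 25.1%.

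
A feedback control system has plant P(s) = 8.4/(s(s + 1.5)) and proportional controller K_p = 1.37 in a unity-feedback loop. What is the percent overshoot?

49.1%

The closed-loop denominator s² + 1.5s + 11.51 gives ω_n = √11.51 = 3.392 and ζ = 1.5/(2ω_n) = 0.2211.
%OS = 100·exp(−πζ/√(1−ζ²)) = 100·exp(−π·0.2211/√0.9511) = 49.1%.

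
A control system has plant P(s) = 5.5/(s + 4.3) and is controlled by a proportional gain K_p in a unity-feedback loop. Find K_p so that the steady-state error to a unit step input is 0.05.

K_p = 14.9

For a type-0 loop with proportional control, e_ss = 1/(1 + K_p·P(0)).
P(0) = 1.279. Require 1/(1 + K_p·1.279) = 0.05, so 1 + 1.279·K_p = 20.
K_p = (20 − 1)/1.279 = 14.9.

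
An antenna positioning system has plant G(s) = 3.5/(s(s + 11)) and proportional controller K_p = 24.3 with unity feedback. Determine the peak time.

The closed-loop denominator s² + 11s + 85.05 gives ω_n = √85.05 = 9.222 and ζ = 11/(2ω_n) = 0.5964.
Damped frequency ω_d = ω_n√(1−ζ²) = 7.403 rad/s, so peak time T_p = π/ω_d = 0.424 s.

T_p = 0.424 s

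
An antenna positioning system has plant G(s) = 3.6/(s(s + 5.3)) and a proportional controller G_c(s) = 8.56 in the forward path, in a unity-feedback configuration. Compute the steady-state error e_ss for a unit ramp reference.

0.172

The loop has one pole at the origin (type 1). Velocity error constant K_v = lim_{s→0} s·G_c(s)G(s) = 8.56·3.6/5.3 = 5.814.
Steady-state error to a unit ramp: e_ss = 1/K_v = 0.172.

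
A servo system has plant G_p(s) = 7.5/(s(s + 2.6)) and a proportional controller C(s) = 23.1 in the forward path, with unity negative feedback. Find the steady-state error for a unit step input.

0

The open loop C(s)G_p(s) has a pole at the origin (type 1), so the static position error constant is infinite and e_ss = 1/(1+∞) = 0.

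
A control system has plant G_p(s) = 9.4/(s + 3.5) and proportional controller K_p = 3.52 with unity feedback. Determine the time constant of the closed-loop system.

τ = 0.0273 s

Closed-loop transfer function: T(s) = K_p·G_p(s)/(1 + K_p·G_p(s)) = 33.09/(s + 3.5 + 33.09) = 33.09/(s + 36.59).
Time constant τ = 1/36.59 = 0.0273 s.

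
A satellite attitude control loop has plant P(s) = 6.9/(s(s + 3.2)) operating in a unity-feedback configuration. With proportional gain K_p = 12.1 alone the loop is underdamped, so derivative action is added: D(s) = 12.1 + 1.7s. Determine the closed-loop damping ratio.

ζ = 0.817

Forward path: (12.1 + 1.7s)·6.9/(s(s+3.2)). The closed-loop characteristic equation is s² + (3.2 + 6.9·1.7)s + 6.9·12.1 = 0.
That is s² + 14.93s + 83.49 = 0, so ω_n = 9.137 rad/s and ζ = 14.93/(2·9.137) = 0.817.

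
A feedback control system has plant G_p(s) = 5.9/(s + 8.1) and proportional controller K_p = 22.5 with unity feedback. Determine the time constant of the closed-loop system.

τ = 0.0071 s

Closed-loop transfer function: T(s) = K_p·G_p(s)/(1 + K_p·G_p(s)) = 132.8/(s + 8.1 + 132.8) = 132.8/(s + 140.8).
Time constant τ = 1/140.8 = 0.0071 s.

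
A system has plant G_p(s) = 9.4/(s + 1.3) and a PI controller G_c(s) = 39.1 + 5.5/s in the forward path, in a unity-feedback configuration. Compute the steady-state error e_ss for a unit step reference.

0

The open loop G_c(s)G_p(s) has a pole at the origin (type 1), so the static position error constant is infinite and e_ss = 1/(1+∞) = 0.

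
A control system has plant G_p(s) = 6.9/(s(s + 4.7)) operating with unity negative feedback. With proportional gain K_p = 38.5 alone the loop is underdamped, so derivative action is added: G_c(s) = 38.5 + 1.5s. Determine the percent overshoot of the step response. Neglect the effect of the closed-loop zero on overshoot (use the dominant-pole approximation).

Forward path: (38.5 + 1.5s)·6.9/(s(s+4.7)). The closed-loop characteristic equation is s² + (4.7 + 6.9·1.5)s + 6.9·38.5 = 0.
That is s² + 15.05s + 265.7 = 0, so ω_n = 16.3 rad/s and ζ = 15.05/(2·16.3) = 0.4617.
%OS = 100·exp(−πζ/√(1−ζ²)) = 19.5%.

19.5%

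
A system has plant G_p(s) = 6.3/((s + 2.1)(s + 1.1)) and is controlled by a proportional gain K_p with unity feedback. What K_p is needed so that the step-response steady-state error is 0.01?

K_p = 36.3

For a type-0 loop with proportional control, e_ss = 1/(1 + K_p·G_p(0)).
G_p(0) = 2.727. Require 1/(1 + K_p·2.727) = 0.01, so 1 + 2.727·K_p = 100.
K_p = (100 − 1)/2.727 = 36.3.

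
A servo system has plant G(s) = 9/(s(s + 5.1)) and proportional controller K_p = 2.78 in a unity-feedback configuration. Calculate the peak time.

From 1 + K_pG(s) = 0: s² + 5.1s + 25.02 = 0 ⇒ ω_n = 5.002, ζ = 0.5098.
Damped frequency ω_d = ω_n√(1−ζ²) = 4.303 rad/s, so peak time T_p = π/ω_d = 0.73 s.

T_p = 0.73 s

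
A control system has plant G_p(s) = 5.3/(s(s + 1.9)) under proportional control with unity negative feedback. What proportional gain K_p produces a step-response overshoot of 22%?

K_p = 0.903

From %OS = 100·exp(−πζ/√(1−ζ²)) = 22%, ζ = −ln(0.22)/√(π²+ln²(0.22)) = 0.4342.
Characteristic equation s² + 1.9s + 5.3K_p = 0 gives ζ = 1.9/(2√(5.3K_p)).
Setting ζ = 0.4342: √(5.3K_p) = 1.9/(2·0.4342) = 2.188, so K_p = 4.788/5.3 = 0.903.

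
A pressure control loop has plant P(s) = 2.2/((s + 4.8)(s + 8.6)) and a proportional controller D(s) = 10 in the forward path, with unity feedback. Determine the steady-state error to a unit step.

The loop is type 0. Static position error constant K_pos = D(0)·P(0) = 10·0.05329 = 0.5329.
Steady-state error to a unit step: e_ss = 1/(1+K_pos) = 1/1.533 = 0.652.

0.652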